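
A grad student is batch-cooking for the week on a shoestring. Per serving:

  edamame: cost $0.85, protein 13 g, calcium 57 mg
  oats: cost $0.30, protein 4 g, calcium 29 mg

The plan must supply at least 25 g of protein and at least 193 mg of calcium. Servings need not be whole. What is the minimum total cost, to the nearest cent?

edamame only: max(25/13, 193/57) = 3.386 servings → $2.88.
oats only: max(25/4, 193/29) = 6.655 servings → $2.00.
edamame + oats with both targets exact would need a negative amount; discard.
Cheapest feasible corner: $2.00.

$2.00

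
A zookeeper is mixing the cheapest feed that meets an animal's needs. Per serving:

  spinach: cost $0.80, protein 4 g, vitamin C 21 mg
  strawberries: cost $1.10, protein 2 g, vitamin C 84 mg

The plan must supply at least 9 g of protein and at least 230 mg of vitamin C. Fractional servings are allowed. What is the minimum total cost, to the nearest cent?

$3.54

With two linear requirements the optimum uses one or two foods; enumerate the corners.
spinach only: max(9/4, 230/21) = 10.95 servings → $8.76.
strawberries only: max(9/2, 230/84) = 4.5 servings → $4.95.
spinach + strawberries with both tight: 1.007 servings and 2.486 servings → $3.54.
The minimum over all feasible corners is $3.54.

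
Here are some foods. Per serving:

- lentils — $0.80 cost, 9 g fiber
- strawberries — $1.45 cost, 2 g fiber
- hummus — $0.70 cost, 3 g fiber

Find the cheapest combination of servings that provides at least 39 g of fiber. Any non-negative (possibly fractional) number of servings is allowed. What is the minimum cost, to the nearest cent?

$3.47

Cost per g of fiber: lentils $0.0889, hummus $0.2333, strawberries $0.7250.
With no serving limits, use only lentils: 39 g / 9 g = 4.333 servings × $0.80 = $3.47.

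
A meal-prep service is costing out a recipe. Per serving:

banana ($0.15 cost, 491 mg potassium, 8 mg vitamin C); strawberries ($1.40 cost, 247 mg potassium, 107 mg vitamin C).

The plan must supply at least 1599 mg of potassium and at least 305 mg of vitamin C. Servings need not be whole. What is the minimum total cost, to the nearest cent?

$4.08

For a min-cost LP with two ≥-constraints, a basic feasible solution has at most two positive variables.
banana only: max(1599/491, 305/8) = 38.12 servings → $5.72.
strawberries only: max(1599/247, 305/107) = 6.474 servings → $9.06.
banana + strawberries with both tight: 1.894 servings and 2.709 servings → $4.08.
So the least-cost plan costs $4.08.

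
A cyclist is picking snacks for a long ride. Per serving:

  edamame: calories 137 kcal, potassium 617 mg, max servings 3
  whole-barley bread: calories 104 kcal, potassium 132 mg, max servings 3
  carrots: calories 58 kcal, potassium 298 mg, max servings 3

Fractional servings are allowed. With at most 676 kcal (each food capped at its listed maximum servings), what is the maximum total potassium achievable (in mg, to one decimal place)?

2860.5 mg

Potassium per kcal: carrots 5.138, edamame 4.504, whole-barley bread 1.269.
Take 3 servings of carrots: uses 174 kcal, +894.0 mg potassium (running total 894.0 mg).
Take 3 servings of edamame: uses 411 kcal, +1851.0 mg potassium (running total 2745.0 mg).
Take 0.875 servings of whole-barley bread: uses 91 kcal, +115.5 mg potassium (running total 2860.5 mg).
Filling greedily by potassium-per-kcal is optimal for one linear limit, giving 2860.5 mg.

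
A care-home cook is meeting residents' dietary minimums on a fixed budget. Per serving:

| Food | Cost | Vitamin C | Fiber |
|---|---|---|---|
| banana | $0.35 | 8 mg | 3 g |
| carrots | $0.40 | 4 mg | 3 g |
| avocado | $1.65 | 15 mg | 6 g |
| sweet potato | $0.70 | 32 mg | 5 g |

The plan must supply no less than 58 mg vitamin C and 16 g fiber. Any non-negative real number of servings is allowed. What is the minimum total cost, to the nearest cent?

$1.96

Compare the cost at each extreme point of the feasible region.
banana only: max(58/8, 16/3) = 7.25 servings → $2.54.
carrots only: max(58/4, 16/3) = 14.5 servings → $5.80.
avocado only: max(58/15, 16/6) = 3.867 servings → $6.38.
sweet potato only: max(58/32, 16/5) = 3.2 servings → $2.24.
banana + carrots with both targets exact would need a negative amount; discard.
banana + avocado: intersection lies outside the first quadrant.
banana + sweet potato with both tight: 3.964 servings and 0.8214 servings → $1.96.
carrots + avocado with both targets exact would need a negative amount; discard.
carrots + sweet potato with both tight: 2.921 servings and 1.447 servings → $2.18.
avocado + sweet potato with both tight: 1.897 servings and 0.9231 servings → $3.78.
So the least-cost plan costs $1.96.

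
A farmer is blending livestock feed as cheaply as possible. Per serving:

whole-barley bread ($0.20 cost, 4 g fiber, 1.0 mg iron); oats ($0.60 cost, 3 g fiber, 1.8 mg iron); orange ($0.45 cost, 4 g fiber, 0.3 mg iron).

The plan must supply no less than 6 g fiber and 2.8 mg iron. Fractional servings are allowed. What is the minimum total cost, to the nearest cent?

$0.56

Check every corner: each single food scaled to meet both minima, and each pair solved so both constraints bind.
whole-barley bread only: max(6/4, 2.8/1.0) = 2.8 servings → $0.56.
oats only: max(6/3, 2.8/1.8) = 2 servings → $1.20.
orange only: max(6/4, 2.8/0.3) = 9.333 servings → $4.20.
whole-barley bread + oats with both tight: 0.5714 servings and 1.238 servings → $0.86.
whole-barley bread + orange with both targets exact would need a negative amount; discard.
oats + orange with both tight: 1.492 servings and 0.381 servings → $1.07.
The minimum over all feasible corners is $0.56.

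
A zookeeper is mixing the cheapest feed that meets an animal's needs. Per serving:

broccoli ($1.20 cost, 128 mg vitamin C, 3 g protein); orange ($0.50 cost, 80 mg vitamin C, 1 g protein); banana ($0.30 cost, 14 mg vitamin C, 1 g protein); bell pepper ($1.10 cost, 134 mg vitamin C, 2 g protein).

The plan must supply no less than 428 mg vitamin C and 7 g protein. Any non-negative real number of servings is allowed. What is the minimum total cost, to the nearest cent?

$3.10

Check every corner: each single food scaled to meet both minima, and each pair solved so both constraints bind.
broccoli only: max(428/128, 7/3) = 3.344 servings → $4.01.
orange only: max(428/80, 7/1) = 7 servings → $3.50.
banana only: max(428/14, 7/1) = 30.57 servings → $9.17.
bell pepper only: max(428/134, 7/2) = 3.5 servings → $3.85.
broccoli + orange with both tight: 1.179 servings and 3.464 servings → $3.15.
broccoli + banana: intersection lies outside the first quadrant.
broccoli + bell pepper with both tight: 0.5616 servings and 2.658 servings → $3.60.
orange + banana with both tight: 5 servings and 2 servings → $3.10.
orange + bell pepper with both targets exact would need a negative amount; discard.
banana + bell pepper with both tight: 0.7736 servings and 3.113 servings → $3.66.
The minimum over all feasible corners is $3.10.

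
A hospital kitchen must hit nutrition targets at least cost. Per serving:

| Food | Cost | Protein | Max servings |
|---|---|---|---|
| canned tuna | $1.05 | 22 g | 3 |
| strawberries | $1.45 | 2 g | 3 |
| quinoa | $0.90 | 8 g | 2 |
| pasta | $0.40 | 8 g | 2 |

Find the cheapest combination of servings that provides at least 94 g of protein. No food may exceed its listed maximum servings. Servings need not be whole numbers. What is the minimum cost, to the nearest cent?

Cost per g of protein: canned tuna $0.0477, pasta $0.0500, quinoa $0.1125, strawberries $0.7250.
Take 3 servings of canned tuna: +66.0 g protein for $3.15 (total $3.15, still need 28.0 g).
Take 2 servings of pasta: +16.0 g protein for $0.80 (total $3.95, still need 12.0 g).
Take 1.5 servings of quinoa: +12.0 g protein for $1.35 (total $5.30, still need 0.0 g).
Filling from the cheapest source first is optimal under one linear minimum: $5.30.

$5.30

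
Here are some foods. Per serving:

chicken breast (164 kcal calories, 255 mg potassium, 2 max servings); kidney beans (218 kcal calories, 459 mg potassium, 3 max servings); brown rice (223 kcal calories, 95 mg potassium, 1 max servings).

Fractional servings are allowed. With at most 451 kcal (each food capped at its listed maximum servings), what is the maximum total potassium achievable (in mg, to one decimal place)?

949.6 mg

Potassium per kcal: kidney beans 2.106, chicken breast 1.555, brown rice 0.426.
Take 2.069 servings of kidney beans: uses 451 kcal, +949.6 mg potassium (running total 949.6 mg).
Filling greedily by potassium-per-kcal is optimal for one linear limit, giving 949.6 mg.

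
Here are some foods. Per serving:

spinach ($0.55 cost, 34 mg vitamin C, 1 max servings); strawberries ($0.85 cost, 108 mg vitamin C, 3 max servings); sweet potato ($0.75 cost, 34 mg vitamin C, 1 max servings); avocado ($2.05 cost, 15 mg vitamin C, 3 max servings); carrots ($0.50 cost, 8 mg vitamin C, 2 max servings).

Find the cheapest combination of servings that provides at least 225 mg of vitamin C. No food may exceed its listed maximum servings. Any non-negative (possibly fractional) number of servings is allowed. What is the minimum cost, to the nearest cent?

$1.77

Cost per mg of vitamin C: strawberries $0.0079, spinach $0.0162, sweet potato $0.0221, carrots $0.0625, avocado $0.1367.
Take 2.083 servings of strawberries: +225.0 mg vitamin C for $1.77 (total $1.77, still need 0.0 mg).
Greedy by cheapest-per-mg is optimal for a single linear constraint, so the minimum cost is $1.77.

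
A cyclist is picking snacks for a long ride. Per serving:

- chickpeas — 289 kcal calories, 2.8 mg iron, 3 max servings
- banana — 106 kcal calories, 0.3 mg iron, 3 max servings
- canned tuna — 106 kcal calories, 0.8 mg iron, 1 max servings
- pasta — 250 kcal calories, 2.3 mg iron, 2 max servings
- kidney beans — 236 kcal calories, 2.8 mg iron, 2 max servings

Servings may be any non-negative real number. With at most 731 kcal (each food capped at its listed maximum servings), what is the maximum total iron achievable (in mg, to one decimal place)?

8.1 mg

Iron per kcal: kidney beans 0.01186, chickpeas 0.009689, pasta 0.0092, canned tuna 0.007547, banana 0.00283.
Take 2 servings of kidney beans: uses 472 kcal, +5.6 mg iron (running total 5.6 mg).
Take 0.8962 servings of chickpeas: uses 259 kcal, +2.5 mg iron (running total 8.1 mg).
Greedy by best ratio exhausts the calories allowance optimally: 8.1 mg.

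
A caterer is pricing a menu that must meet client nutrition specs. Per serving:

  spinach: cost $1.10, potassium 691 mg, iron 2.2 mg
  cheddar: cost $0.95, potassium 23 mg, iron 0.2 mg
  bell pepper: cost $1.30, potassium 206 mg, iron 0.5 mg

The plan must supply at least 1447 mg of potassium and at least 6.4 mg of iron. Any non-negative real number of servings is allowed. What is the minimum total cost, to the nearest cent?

$3.20

This is a tiny linear program; its minimum lies at a vertex of the feasible set. List the vertices and price them.
spinach only: max(1447/691, 6.4/2.2) = 2.909 servings → $3.20.
cheddar only: max(1447/23, 6.4/0.2) = 62.91 servings → $59.77.
bell pepper only: max(1447/206, 6.4/0.5) = 12.8 servings → $16.64.
spinach + cheddar with both tight: 1.623 servings and 14.14 servings → $15.22.
spinach + bell pepper: intersection lies outside the first quadrant.
cheddar + bell pepper with both tight: 20.03 servings and 4.788 servings → $25.25.
So the least-cost plan costs $3.20.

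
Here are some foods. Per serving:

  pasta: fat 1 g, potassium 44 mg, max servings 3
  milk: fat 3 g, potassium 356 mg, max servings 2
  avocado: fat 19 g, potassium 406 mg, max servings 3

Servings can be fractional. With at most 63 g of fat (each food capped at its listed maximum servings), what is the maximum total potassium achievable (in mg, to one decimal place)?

Potassium per g fat: milk 118.7, pasta 44, avocado 21.37.
Take 2 servings of milk: uses 6 g fat, +712.0 mg potassium (running total 712.0 mg).
Take 3 servings of pasta: uses 3 g fat, +132.0 mg potassium (running total 844.0 mg).
Take 2.842 servings of avocado: uses 54 g fat, +1153.9 mg potassium (running total 1997.9 mg).
Filling greedily by potassium-per-g fat is optimal for one linear limit, giving 1997.9 mg.

1997.9 mg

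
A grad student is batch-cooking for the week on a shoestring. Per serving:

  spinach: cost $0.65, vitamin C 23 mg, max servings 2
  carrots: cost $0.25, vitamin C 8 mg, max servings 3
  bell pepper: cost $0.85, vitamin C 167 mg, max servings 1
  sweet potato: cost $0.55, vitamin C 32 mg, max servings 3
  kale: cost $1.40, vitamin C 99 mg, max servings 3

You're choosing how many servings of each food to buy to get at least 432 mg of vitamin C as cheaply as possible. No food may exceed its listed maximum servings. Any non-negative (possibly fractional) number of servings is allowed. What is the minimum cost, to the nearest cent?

$4.60

Cost per mg of vitamin C: bell pepper $0.0051, kale $0.0141, sweet potato $0.0172, spinach $0.0283, carrots $0.0312.
Take 1 serving of bell pepper: +167.0 mg vitamin C for $0.85 (total $0.85, still need 265.0 mg).
Take 2.677 servings of kale: +265.0 mg vitamin C for $3.75 (total $4.60, still need 0.0 mg).
Filling from the cheapest source first is optimal under one linear minimum: $4.60.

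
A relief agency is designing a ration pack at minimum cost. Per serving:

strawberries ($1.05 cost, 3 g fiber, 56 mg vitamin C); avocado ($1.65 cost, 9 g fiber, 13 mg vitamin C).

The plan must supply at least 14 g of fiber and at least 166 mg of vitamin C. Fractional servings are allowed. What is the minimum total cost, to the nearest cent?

This is a tiny linear program; its minimum lies at a vertex of the feasible set. List the vertices and price them.
strawberries only: max(14/3, 166/56) = 4.667 servings → $4.90.
avocado only: max(14/9, 166/13) = 12.77 servings → $21.07.
strawberries + avocado with both tight: 2.822 servings and 0.6151 servings → $3.98.
So the least-cost plan costs $3.98.

$3.98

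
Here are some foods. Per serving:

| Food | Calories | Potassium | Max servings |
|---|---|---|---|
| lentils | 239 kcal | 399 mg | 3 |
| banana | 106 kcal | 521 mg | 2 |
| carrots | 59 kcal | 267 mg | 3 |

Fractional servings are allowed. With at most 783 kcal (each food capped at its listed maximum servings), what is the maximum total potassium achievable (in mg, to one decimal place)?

2500.8 mg

Potassium per kcal: banana 4.915, carrots 4.525, lentils 1.669.
Take 2 servings of banana: uses 212 kcal, +1042.0 mg potassium (running total 1042.0 mg).
Take 3 servings of carrots: uses 177 kcal, +801.0 mg potassium (running total 1843.0 mg).
Take 1.649 servings of lentils: uses 394 kcal, +657.8 mg potassium (running total 2500.8 mg).
Greedy by best ratio exhausts the calories allowance optimally: 2500.8 mg.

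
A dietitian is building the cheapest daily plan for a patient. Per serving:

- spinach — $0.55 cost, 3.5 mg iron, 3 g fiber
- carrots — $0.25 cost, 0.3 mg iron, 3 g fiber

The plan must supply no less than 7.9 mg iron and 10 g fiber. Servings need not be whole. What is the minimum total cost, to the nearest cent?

spinach only: max(7.9/3.5, 10/3) = 3.333 servings → $1.83.
carrots only: max(7.9/0.3, 10/3) = 26.33 servings → $6.58.
spinach + carrots with both tight: 2.156 servings and 1.177 servings → $1.48.
Cheapest feasible corner: $1.48.

$1.48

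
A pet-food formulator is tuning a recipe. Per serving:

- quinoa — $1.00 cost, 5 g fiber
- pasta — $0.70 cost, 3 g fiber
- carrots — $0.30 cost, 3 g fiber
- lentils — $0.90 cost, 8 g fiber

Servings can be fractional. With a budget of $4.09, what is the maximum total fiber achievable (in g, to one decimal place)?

40.9 g

Fiber per dollar: carrots 10, lentils 8.889, quinoa 5, pasta 4.286.
With no serving limits, spend the whole cost allowance on carrots: $4.09 / $0.30 × 3 g = 40.9 g.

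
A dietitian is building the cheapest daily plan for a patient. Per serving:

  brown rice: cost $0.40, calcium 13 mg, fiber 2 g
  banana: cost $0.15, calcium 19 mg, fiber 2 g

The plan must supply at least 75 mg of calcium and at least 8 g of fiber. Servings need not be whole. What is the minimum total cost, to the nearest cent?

$0.60

This is a tiny linear program; its minimum lies at a vertex of the feasible set. List the vertices and price them.
brown rice only: max(75/13, 8/2) = 5.769 servings → $2.31.
banana only: max(75/19, 8/2) = 4 servings → $0.60.
brown rice + banana with both tight: 0.1667 servings and 3.833 servings → $0.64.
Cheapest feasible corner: $0.60.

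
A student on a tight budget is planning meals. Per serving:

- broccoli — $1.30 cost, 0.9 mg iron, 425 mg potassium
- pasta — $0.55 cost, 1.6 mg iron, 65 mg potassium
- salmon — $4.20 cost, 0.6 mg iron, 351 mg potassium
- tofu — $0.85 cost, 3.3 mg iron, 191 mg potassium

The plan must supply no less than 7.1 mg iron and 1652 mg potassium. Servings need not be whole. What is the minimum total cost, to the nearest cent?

$5.38

The cheapest plan sits at a corner of the feasible region — with two constraints it uses at most two foods.
broccoli only: max(7.1/0.9, 1652/425) = 7.889 servings → $10.26.
pasta only: max(7.1/1.6, 1652/65) = 25.42 servings → $13.98.
salmon only: max(7.1/0.6, 1652/351) = 11.83 servings → $49.70.
tofu only: max(7.1/3.3, 1652/191) = 8.649 servings → $7.35.
broccoli + pasta with both tight: 3.51 servings and 2.463 servings → $5.92.
broccoli + salmon: the both-tight solution has a negative serving — not a feasible corner.
broccoli + tofu with both tight: 3.328 servings and 1.244 servings → $5.38.
pasta + salmon with both tight: 2.872 servings and 4.175 servings → $19.11.
pasta + tofu with both targets exact would need a negative amount; discard.
salmon + tofu with both tight: 3.924 servings and 1.438 servings → $17.70.
Cheapest feasible corner: $5.38.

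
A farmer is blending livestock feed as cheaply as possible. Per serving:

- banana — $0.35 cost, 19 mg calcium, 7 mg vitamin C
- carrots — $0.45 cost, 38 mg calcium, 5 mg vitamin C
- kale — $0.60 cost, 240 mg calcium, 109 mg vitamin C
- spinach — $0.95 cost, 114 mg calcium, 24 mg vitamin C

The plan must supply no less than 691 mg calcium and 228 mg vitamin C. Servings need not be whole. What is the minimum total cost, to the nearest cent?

$1.73

A basic optimal solution has at most two foods positive. Try each food alone and each pair with both targets met exactly.
banana only: max(691/19, 228/7) = 36.37 servings → $12.73.
carrots only: max(691/38, 228/5) = 45.6 servings → $20.52.
kale only: max(691/240, 228/109) = 2.879 servings → $1.73.
spinach only: max(691/114, 228/24) = 9.5 servings → $9.03.
banana + carrots with both tight: 30.46 servings and 2.953 servings → $11.99.
banana + kale: intersection lies outside the first quadrant.
banana + spinach with both tight: 27.51 servings and 1.477 servings → $11.03.
carrots + kale with both tight: 7.002 servings and 1.771 servings → $4.21.
carrots + spinach: the both-tight solution has a negative serving — not a feasible corner.
kale + spinach with both tight: 1.411 servings and 3.09 servings → $3.78.
Cheapest feasible corner: $1.73.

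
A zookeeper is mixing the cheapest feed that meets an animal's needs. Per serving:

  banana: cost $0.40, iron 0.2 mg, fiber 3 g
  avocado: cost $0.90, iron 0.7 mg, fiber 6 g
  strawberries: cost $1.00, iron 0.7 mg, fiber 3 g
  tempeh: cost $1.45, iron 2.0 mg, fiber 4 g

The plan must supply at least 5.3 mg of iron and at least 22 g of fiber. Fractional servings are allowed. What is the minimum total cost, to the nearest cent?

banana only: max(5.3/0.2, 22/3) = 26.5 servings → $10.60.
avocado only: max(5.3/0.7, 22/6) = 7.571 servings → $6.81.
strawberries only: max(5.3/0.7, 22/3) = 7.571 servings → $7.57.
tempeh only: max(5.3/2.0, 22/4) = 5.5 servings → $7.97.
banana + avocado with both targets exact would need a negative amount; discard.
banana + strawberries: intersection lies outside the first quadrant.
banana + tempeh with both tight: 4.385 servings and 2.212 servings → $4.96.
avocado + strawberries: the both-tight solution has a negative serving — not a feasible corner.
avocado + tempeh with both tight: 2.478 servings and 1.783 servings → $4.82.
strawberries + tempeh with both tight: 7.125 servings and 0.1562 servings → $7.35.
The minimum over all feasible corners is $4.82.

$4.82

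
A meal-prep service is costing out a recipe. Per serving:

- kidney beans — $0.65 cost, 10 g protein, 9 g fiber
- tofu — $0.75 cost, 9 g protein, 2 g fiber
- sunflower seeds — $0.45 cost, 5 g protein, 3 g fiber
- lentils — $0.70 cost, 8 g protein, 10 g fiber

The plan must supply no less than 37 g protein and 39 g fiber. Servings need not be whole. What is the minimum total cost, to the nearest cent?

$2.77

Compare the cost at each extreme point of the feasible region.
kidney beans only: max(37/10, 39/9) = 4.333 servings → $2.82.
tofu only: max(37/9, 39/2) = 19.5 servings → $14.62.
sunflower seeds only: max(37/5, 39/3) = 13 servings → $5.85.
lentils only: max(37/8, 39/10) = 4.625 servings → $3.24.
kidney beans + tofu: intersection lies outside the first quadrant.
kidney beans + sunflower seeds: the both-tight solution has a negative serving — not a feasible corner.
kidney beans + lentils with both tight: 2.071 servings and 2.036 servings → $2.77.
tofu + sunflower seeds: the both-tight solution has a negative serving — not a feasible corner.
tofu + lentils with both tight: 0.7838 servings and 3.743 servings → $3.21.
sunflower seeds + lentils with both tight: 2.231 servings and 3.231 servings → $3.27.
So the least-cost plan costs $2.77.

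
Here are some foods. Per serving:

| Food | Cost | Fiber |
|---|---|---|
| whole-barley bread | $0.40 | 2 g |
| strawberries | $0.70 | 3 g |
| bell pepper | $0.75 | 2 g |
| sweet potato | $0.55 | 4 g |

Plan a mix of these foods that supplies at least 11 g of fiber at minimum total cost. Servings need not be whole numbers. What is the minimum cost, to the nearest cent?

Cost per g of fiber: sweet potato $0.1375, whole-barley bread $0.2000, strawberries $0.2333, bell pepper $0.3750.
With no serving limits, use only sweet potato: 11 g / 4 g = 2.75 servings × $0.55 = $1.51.

$1.51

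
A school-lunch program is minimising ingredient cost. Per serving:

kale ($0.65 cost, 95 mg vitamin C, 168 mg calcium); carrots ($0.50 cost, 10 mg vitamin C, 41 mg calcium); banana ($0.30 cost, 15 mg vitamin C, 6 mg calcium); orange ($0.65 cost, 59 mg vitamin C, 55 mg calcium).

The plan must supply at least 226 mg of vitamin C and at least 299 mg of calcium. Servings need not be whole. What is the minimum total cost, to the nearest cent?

$1.55

Minimising a linear cost over {vitamin C ≥ 226, calcium ≥ 299, servings ≥ 0} — the optimum is at a vertex, using one or two foods.
kale only: max(226/95, 299/168) = 2.379 servings → $1.55.
carrots only: max(226/10, 299/41) = 22.6 servings → $11.30.
banana only: max(226/15, 299/6) = 49.83 servings → $14.95.
orange only: max(226/59, 299/55) = 5.436 servings → $3.53.
kale + carrots with both targets exact would need a negative amount; discard.
kale + banana with both tight: 1.605 servings and 4.904 servings → $2.51.
kale + orange with both tight: 1.112 servings and 2.04 servings → $2.05.
carrots + banana with both tight: 5.638 servings and 11.31 servings → $6.21.
carrots + orange with both tight: 2.788 servings and 3.358 servings → $3.58.
banana + orange: intersection lies outside the first quadrant.
So the least-cost plan costs $1.55.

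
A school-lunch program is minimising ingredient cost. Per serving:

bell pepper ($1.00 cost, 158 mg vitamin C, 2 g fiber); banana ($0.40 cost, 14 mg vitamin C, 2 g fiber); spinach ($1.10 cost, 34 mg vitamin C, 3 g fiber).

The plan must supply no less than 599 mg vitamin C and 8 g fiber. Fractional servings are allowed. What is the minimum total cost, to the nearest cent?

$3.86

Two binding constraints pin down two serving amounts, so the optimal mix uses at most two foods. The candidates are each food alone (scaled to the tighter of vitamin C/fiber) and each pair with both constraints tight.
bell pepper only: max(599/158, 8/2) = 4 servings → $4.00.
banana only: max(599/14, 8/2) = 42.79 servings → $17.11.
spinach only: max(599/34, 8/3) = 17.62 servings → $19.38.
bell pepper + banana with both tight: 3.771 servings and 0.2292 servings → $3.86.
bell pepper + spinach with both tight: 3.756 servings and 0.1626 servings → $3.93.
banana + spinach: intersection lies outside the first quadrant.
Cheapest feasible corner: $3.86.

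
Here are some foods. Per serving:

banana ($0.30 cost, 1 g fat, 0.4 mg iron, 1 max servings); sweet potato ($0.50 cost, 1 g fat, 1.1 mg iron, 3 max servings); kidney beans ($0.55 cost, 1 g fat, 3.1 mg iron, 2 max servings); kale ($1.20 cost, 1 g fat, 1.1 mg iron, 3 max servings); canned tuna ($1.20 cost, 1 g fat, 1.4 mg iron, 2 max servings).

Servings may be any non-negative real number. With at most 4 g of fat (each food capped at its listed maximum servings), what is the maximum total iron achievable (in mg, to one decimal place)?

Iron per g fat: kidney beans 3.1, canned tuna 1.4, sweet potato 1.1, kale 1.1, banana 0.4.
Take 2 servings of kidney beans: uses 2 g fat, +6.2 mg iron (running total 6.2 mg).
Take 2 servings of canned tuna: uses 2 g fat, +2.8 mg iron (running total 9.0 mg).
Filling greedily by iron-per-g fat is optimal for one linear limit, giving 9.0 mg.

9.0 mg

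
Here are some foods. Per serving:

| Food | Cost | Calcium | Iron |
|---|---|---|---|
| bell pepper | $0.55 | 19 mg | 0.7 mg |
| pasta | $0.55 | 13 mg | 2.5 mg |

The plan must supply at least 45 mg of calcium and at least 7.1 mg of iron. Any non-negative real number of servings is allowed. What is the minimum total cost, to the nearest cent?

$1.77

Check every corner: each single food scaled to meet both minima, and each pair solved so both constraints bind.
bell pepper only: max(45/19, 7.1/0.7) = 10.14 servings → $5.58.
pasta only: max(45/13, 7.1/2.5) = 3.462 servings → $1.90.
bell pepper + pasta with both tight: 0.526 servings and 2.693 servings → $1.77.
So the least-cost plan costs $1.77.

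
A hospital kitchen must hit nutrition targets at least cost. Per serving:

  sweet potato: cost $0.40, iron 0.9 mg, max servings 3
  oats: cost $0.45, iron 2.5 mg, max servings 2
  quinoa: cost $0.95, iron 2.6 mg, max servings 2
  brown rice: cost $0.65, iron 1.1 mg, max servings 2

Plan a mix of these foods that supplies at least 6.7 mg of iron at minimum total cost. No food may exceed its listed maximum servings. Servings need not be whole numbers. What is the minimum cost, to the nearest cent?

$1.52

Cost per mg of iron: oats $0.1800, quinoa $0.3654, sweet potato $0.4444, brown rice $0.5909.
Take 2 servings of oats: +5.0 mg iron for $0.90 (total $0.90, still need 1.7 mg).
Take 0.6538 servings of quinoa: +1.7 mg iron for $0.62 (total $1.52, still need 0.0 mg).
Greedy by cheapest-per-mg is optimal for a single linear constraint, so the minimum cost is $1.52.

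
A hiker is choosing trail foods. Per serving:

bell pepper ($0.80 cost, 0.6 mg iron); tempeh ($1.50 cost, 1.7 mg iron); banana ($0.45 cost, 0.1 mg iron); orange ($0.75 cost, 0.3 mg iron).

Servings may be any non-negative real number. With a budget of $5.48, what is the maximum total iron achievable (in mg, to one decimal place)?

6.2 mg

Iron per dollar: tempeh 1.133, bell pepper 0.75, orange 0.4, banana 0.2222.
With no serving limits, spend the whole cost allowance on tempeh: $5.48 / $1.50 × 1.7 mg = 6.2 mg.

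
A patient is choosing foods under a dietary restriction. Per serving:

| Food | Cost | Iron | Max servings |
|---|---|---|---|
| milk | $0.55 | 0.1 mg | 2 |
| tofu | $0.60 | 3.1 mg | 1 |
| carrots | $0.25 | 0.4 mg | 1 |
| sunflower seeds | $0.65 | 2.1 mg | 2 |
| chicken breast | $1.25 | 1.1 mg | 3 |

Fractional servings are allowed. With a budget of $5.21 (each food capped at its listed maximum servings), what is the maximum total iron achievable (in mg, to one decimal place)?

10.4 mg

Iron per dollar: tofu 5.167, sunflower seeds 3.231, carrots 1.6, chicken breast 0.88, milk 0.1818.
Take 1 serving of tofu: spends $0.60, +3.1 mg iron (running total 3.1 mg).
Take 2 servings of sunflower seeds: spends $1.30, +4.2 mg iron (running total 7.3 mg).
Take 1 serving of carrots: spends $0.25, +0.4 mg iron (running total 7.7 mg).
Take 2.448 servings of chicken breast: spends $3.06, +2.7 mg iron (running total 10.4 mg).
Filling greedily by iron-per-dollar is optimal for one linear limit, giving 10.4 mg.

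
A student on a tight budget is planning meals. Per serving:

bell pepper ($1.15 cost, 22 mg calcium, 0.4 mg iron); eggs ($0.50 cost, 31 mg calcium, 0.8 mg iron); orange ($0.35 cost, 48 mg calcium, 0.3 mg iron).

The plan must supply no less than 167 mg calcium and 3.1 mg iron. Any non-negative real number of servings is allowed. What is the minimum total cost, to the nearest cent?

$2.15

A basic optimal solution has at most two foods positive. Try each food alone and each pair with both targets met exactly.
bell pepper only: max(167/22, 3.1/0.4) = 7.75 servings → $8.91.
eggs only: max(167/31, 3.1/0.8) = 5.387 servings → $2.69.
orange only: max(167/48, 3.1/0.3) = 10.33 servings → $3.62.
bell pepper + eggs with both tight: 7.212 servings and 0.2692 servings → $8.43.
bell pepper + orange: the both-tight solution has a negative serving — not a feasible corner.
eggs + orange with both tight: 3.392 servings and 1.289 servings → $2.15.
So the least-cost plan costs $2.15.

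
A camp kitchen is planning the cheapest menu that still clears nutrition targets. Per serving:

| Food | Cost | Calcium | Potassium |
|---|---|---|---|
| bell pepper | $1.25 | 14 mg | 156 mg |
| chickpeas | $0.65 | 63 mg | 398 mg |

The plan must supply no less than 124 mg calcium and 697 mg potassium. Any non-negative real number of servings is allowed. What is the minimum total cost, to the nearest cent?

Two binding constraints pin down two serving amounts, so the optimal mix uses at most two foods. The candidates are each food alone (scaled to the tighter of calcium/potassium) and each pair with both constraints tight.
bell pepper only: max(124/14, 697/156) = 8.857 servings → $11.07.
chickpeas only: max(124/63, 697/398) = 1.968 servings → $1.28.
bell pepper + chickpeas: the both-tight solution has a negative serving — not a feasible corner.
Cheapest feasible corner: $1.28.

$1.28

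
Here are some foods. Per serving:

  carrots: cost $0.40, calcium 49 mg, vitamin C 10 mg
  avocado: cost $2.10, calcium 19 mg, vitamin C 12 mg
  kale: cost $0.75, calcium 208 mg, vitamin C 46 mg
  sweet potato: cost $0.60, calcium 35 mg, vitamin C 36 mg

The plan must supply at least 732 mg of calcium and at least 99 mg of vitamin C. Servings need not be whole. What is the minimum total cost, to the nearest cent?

Two binding constraints pin down two serving amounts, so the optimal mix uses at most two foods. The candidates are each food alone (scaled to the tighter of calcium/vitamin C) and each pair with both constraints tight.
carrots only: max(732/49, 99/10) = 14.94 servings → $5.98.
avocado only: max(732/19, 99/12) = 38.53 servings → $80.91.
kale only: max(732/208, 99/46) = 3.519 servings → $2.64.
sweet potato only: max(732/35, 99/36) = 20.91 servings → $12.55.
carrots + avocado with both targets exact would need a negative amount; discard.
carrots + kale: the both-tight solution has a negative serving — not a feasible corner.
carrots + sweet potato: intersection lies outside the first quadrant.
avocado + kale: intersection lies outside the first quadrant.
avocado + sweet potato: the both-tight solution has a negative serving — not a feasible corner.
kale + sweet potato: the both-tight solution has a negative serving — not a feasible corner.
So the least-cost plan costs $2.64.

$2.64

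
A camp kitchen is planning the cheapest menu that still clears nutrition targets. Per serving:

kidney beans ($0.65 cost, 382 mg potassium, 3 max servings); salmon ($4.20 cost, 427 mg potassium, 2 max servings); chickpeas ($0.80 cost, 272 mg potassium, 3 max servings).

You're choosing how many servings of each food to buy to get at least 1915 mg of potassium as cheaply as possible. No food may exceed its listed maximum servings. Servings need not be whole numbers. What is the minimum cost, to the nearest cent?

$4.21

Cost per mg of potassium: kidney beans $0.0017, chickpeas $0.0029, salmon $0.0098.
Take 3 servings of kidney beans: +1146.0 mg potassium for $1.95 (total $1.95, still need 769.0 mg).
Take 2.827 servings of chickpeas: +769.0 mg potassium for $2.26 (total $4.21, still need 0.0 mg).
Filling from the cheapest source first is optimal under one linear minimum: $4.21.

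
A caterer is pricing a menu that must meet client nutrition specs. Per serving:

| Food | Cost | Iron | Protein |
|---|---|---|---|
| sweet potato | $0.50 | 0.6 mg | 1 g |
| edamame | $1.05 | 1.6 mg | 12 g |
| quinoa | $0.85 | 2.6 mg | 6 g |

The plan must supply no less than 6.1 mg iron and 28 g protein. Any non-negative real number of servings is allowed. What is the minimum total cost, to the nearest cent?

$2.88

Two binding constraints pin down two serving amounts, so the optimal mix uses at most two foods. The candidates are each food alone (scaled to the tighter of iron/protein) and each pair with both constraints tight.
sweet potato only: max(6.1/0.6, 28/1) = 28 servings → $14.00.
edamame only: max(6.1/1.6, 28/12) = 3.812 servings → $4.00.
quinoa only: max(6.1/2.6, 28/6) = 4.667 servings → $3.97.
sweet potato + edamame with both tight: 5.071 servings and 1.911 servings → $4.54.
sweet potato + quinoa: intersection lies outside the first quadrant.
edamame + quinoa with both tight: 1.676 servings and 1.315 servings → $2.88.
The minimum over all feasible corners is $2.88.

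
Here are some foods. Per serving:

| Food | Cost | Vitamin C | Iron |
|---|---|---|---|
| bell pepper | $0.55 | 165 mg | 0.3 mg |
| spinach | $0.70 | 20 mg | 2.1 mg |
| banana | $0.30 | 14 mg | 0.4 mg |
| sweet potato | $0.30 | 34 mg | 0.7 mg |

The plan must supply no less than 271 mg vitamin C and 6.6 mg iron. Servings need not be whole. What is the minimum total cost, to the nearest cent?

$2.71

Check every corner: each single food scaled to meet both minima, and each pair solved so both constraints bind.
bell pepper only: max(271/165, 6.6/0.3) = 22 servings → $12.10.
spinach only: max(271/20, 6.6/2.1) = 13.55 servings → $9.48.
banana only: max(271/14, 6.6/0.4) = 19.36 servings → $5.81.
sweet potato only: max(271/34, 6.6/0.7) = 9.429 servings → $2.83.
bell pepper + spinach with both tight: 1.284 servings and 2.959 servings → $2.78.
bell pepper + banana with both tight: 0.2589 servings and 16.31 servings → $5.03.
bell pepper + sweet potato: intersection lies outside the first quadrant.
spinach + banana: intersection lies outside the first quadrant.
spinach + sweet potato with both tight: 0.6045 servings and 7.615 servings → $2.71.
banana + sweet potato with both tight: 9.132 servings and 4.211 servings → $4.00.
So the least-cost plan costs $2.71.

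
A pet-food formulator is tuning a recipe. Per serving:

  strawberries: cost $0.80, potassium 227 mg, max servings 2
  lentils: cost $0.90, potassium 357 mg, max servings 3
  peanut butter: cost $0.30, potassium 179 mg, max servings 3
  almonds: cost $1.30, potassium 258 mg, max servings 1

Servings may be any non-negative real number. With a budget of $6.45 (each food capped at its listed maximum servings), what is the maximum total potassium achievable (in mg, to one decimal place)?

2310.1 mg

Potassium per dollar: peanut butter 596.7, lentils 396.7, strawberries 283.8, almonds 198.5.
Take 3 servings of peanut butter: spends $0.90, +537.0 mg potassium (running total 537.0 mg).
Take 3 servings of lentils: spends $2.70, +1071.0 mg potassium (running total 1608.0 mg).
Take 2 servings of strawberries: spends $1.60, +454.0 mg potassium (running total 2062.0 mg).
Take 0.9615 servings of almonds: spends $1.25, +248.1 mg potassium (running total 2310.1 mg).
Greedy by best ratio exhausts the cost allowance optimally: 2310.1 mg.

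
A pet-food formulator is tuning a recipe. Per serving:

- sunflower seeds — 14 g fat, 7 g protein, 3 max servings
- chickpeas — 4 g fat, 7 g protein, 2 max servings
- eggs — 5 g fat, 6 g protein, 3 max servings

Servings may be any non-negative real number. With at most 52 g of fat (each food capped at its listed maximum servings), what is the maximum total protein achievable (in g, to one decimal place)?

Protein per g fat: chickpeas 1.75, eggs 1.2, sunflower seeds 0.5.
Take 2 servings of chickpeas: uses 8 g fat, +14.0 g protein (running total 14.0 g).
Take 3 servings of eggs: uses 15 g fat, +18.0 g protein (running total 32.0 g).
Take 2.071 servings of sunflower seeds: uses 29 g fat, +14.5 g protein (running total 46.5 g).
Greedy by best ratio exhausts the fat allowance optimally: 46.5 g.

46.5 g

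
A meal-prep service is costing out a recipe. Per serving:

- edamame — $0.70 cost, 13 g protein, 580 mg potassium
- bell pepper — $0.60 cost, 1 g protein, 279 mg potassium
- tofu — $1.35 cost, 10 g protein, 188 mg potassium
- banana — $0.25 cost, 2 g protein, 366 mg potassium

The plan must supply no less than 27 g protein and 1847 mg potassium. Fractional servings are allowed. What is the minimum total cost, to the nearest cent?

edamame only: max(27/13, 1847/580) = 3.184 servings → $2.23.
bell pepper only: max(27/1, 1847/279) = 27 servings → $16.20.
tofu only: max(27/10, 1847/188) = 9.824 servings → $13.26.
banana only: max(27/2, 1847/366) = 13.5 servings → $3.38.
edamame + bell pepper with both tight: 1.866 servings and 2.741 servings → $2.95.
edamame + tofu with both targets exact would need a negative amount; discard.
edamame + banana with both tight: 1.72 servings and 2.321 servings → $1.78.
bell pepper + tofu with both tight: 5.148 servings and 2.185 servings → $6.04.
bell pepper + banana with both targets exact would need a negative amount; discard.
tofu + banana with both tight: 1.884 servings and 4.079 servings → $3.56.
Cheapest feasible corner: $1.78.

$1.78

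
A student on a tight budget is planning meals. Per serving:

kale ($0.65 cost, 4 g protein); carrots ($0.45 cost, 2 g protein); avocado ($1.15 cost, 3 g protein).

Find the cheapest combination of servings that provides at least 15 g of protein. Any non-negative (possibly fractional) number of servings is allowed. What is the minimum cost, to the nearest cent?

$2.44

Cost per g of protein: kale $0.1625, carrots $0.2250, avocado $0.3833.
With no serving limits, use only kale: 15 g / 4 g = 3.75 servings × $0.65 = $2.44.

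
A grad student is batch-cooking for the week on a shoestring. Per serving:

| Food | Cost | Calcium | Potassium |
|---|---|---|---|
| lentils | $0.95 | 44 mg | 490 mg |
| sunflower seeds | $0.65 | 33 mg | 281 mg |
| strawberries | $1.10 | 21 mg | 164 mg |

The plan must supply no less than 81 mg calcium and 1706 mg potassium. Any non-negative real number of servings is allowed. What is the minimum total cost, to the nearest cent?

$3.31

An LP optimum is at a vertex; with two nutrient constraints at most two foods are used. Check each candidate.
lentils only: max(81/44, 1706/490) = 3.482 servings → $3.31.
sunflower seeds only: max(81/33, 1706/281) = 6.071 servings → $3.95.
strawberries only: max(81/21, 1706/164) = 10.4 servings → $11.44.
lentils + sunflower seeds: the both-tight solution has a negative serving — not a feasible corner.
lentils + strawberries with both targets exact would need a negative amount; discard.
sunflower seeds + strawberries: the both-tight solution has a negative serving — not a feasible corner.
The minimum over all feasible corners is $3.31.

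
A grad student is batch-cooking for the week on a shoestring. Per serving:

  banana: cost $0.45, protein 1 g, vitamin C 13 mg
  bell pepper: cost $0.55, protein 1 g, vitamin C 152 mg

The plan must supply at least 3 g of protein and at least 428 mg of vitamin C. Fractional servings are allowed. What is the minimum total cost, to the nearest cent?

Check every corner: each single food scaled to meet both minima, and each pair solved so both constraints bind.
banana only: max(3/1, 428/13) = 32.92 servings → $14.82.
bell pepper only: max(3/1, 428/152) = 3 servings → $1.65.
banana + bell pepper with both tight: 0.2014 servings and 2.799 servings → $1.63.
So the least-cost plan costs $1.63.

$1.63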